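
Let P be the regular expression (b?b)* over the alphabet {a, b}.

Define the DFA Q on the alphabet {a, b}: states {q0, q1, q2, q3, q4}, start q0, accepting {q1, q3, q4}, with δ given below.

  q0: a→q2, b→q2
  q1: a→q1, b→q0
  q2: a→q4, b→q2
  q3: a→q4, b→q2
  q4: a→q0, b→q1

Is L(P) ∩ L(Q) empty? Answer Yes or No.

Converting the expression P to a DFA (subset construction, then merging equivalent states) gives the minimal DFA with states {p0, p1}, start state p0, accepting states {p0} and transitions p0: a→p1, b→p0; p1: a→p1, b→p1.
Exploring the product automaton P × Q from the start pair (p0, q0), following both machines on each input symbol, reaches 6 state pairs: (p0, q0), (p1, q2), (p0, q2), (p1, q4), (p1, q0), (p1, q1).
P accepts in {p0} and Q accepts in {q1, q3, q4}; no reachable pair has both components accepting, so no string drives both machines to acceptance simultaneously and L(P) ∩ L(Q) = ∅.
So no string is accepted by both, and the intersection is empty.

Yes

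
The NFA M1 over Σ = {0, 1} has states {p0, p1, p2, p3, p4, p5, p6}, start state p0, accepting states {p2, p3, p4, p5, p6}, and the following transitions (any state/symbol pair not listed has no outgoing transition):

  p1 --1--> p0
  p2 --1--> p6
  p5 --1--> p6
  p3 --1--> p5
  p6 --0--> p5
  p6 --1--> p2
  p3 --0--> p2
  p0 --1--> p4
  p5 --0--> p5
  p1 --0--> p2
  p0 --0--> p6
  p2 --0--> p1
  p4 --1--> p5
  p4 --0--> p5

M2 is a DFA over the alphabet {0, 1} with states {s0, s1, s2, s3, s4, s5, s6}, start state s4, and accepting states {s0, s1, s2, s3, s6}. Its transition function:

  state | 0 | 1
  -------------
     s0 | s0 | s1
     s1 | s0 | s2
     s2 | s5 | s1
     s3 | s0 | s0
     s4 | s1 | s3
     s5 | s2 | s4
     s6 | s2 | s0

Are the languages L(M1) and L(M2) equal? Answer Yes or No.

Exploring the product automaton M1 × M2 from the start pair (p0, s4), following both machines on each input symbol, reaches 6 state pairs: (p0, s4), (p6, s1), (p4, s3), (p5, s0), (p2, s2), (p1, s5).
M1 accepts in {p2, p3, p4, p5, p6} and M2 accepts in {s0, s1, s2, s3, s6}. In every reachable pair the two components are either both accepting — (p6, s1), (p4, s3), (p5, s0), (p2, s2) — or both non-accepting, so no string is accepted by exactly one of the machines: L(M1) \ L(M2) and L(M2) \ L(M1) are both empty.
Hence every string is accepted by M1 iff it is accepted by M2, and the two languages coincide.

Yes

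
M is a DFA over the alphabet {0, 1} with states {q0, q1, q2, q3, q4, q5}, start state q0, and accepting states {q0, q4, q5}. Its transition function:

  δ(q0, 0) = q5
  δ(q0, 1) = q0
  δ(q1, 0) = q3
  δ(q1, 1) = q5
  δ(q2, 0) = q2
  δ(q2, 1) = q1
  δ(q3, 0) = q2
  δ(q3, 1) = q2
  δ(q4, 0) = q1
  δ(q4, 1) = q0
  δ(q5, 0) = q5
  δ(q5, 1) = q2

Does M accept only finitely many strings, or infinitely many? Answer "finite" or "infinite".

State q0 is reachable from the start and can reach an accepting state, and it lies on the cycle q0 → q0.
Traversing that cycle any number of times yields accepted strings of unbounded length, so the language is infinite.

infinite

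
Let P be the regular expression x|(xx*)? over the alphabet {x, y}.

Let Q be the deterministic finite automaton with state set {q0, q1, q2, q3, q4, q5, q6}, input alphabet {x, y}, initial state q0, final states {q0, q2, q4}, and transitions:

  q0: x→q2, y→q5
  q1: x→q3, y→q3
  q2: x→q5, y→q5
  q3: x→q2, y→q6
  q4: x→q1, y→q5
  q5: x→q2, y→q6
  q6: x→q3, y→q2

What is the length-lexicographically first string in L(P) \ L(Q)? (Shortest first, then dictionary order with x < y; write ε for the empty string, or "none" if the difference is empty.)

xx

The string xx is accepted by P but not by Q.
No shorter string lies in the difference, and xx is the lexicographically first length-2 string in L(P) \ L(Q).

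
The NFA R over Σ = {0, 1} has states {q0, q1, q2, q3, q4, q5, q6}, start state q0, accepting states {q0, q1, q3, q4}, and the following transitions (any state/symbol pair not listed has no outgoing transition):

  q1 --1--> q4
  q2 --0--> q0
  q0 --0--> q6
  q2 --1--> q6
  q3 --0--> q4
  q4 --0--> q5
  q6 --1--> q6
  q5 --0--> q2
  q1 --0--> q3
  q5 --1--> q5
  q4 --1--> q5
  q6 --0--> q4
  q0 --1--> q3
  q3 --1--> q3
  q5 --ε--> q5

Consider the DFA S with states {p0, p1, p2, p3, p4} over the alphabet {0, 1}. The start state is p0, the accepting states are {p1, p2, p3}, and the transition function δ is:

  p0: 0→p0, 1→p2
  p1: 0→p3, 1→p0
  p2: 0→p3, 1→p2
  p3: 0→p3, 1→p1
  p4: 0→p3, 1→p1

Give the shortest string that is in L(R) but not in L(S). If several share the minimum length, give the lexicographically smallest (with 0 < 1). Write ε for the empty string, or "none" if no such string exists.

ε

The empty string ε is accepted by R but not by S.
Since ε is the unique shortest string, it is the required witness.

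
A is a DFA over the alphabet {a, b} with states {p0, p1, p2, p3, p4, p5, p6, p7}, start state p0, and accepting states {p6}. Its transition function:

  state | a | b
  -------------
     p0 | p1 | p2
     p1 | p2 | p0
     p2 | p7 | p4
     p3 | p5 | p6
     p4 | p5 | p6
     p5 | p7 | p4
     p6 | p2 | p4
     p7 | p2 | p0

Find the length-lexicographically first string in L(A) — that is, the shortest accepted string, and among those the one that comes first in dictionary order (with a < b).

A breadth-first search from p0 reaches an accepting state first via the path p0 → p2 → p4 → p6 on input bbb.
No string of length < 3 is accepted (BFS exhausts all shorter strings without reaching an accepting state), and bbb is the lexicographically least accepting string of length 3.

bbb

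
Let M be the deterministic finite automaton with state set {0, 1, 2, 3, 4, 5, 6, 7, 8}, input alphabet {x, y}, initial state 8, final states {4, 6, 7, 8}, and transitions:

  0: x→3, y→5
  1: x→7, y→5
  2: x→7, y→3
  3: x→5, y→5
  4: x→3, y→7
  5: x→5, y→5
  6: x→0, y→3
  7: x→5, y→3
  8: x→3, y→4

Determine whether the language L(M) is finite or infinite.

The useful states (reachable from 8 and able to reach an accepting state) are {4, 7, 8}.
Restricted to these states the transition graph has no cycle, so every accepting path has bounded length and L is finite.

finite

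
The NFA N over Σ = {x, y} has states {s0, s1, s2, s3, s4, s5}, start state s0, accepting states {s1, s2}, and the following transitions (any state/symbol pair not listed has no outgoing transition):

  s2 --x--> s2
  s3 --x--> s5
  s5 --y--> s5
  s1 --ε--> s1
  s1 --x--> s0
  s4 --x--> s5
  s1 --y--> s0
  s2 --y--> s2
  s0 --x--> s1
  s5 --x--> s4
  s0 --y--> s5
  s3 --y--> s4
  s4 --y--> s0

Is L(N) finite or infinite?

infinite

State s0 is reachable from the start and can reach an accepting state, and it lies on the cycle s0 → s1 → s0.
Traversing that cycle any number of times yields accepted strings of unbounded length, so the language is infinite.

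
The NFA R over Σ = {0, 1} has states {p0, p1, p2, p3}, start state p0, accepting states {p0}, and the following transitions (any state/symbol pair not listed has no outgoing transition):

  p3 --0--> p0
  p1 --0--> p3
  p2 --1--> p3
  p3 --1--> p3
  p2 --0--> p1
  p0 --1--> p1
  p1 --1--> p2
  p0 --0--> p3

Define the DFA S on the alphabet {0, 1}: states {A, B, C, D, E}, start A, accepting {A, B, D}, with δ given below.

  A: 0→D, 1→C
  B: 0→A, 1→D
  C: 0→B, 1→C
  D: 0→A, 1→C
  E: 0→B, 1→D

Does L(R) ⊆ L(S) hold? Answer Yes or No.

Yes

Exploring the product automaton R × S from the start pair (p0, A), following both machines on each input symbol, reaches 13 state pairs: (p0, A), (p3, D), (p1, C), (p3, C), (p3, B), (p2, C), (p0, B), (p1, B), (p3, A), (p1, D), (p2, D), (p0, D), (p1, A).
R accepts in {p0} and S accepts in {A, B, D}. The reachable pairs whose R-component is accepting are (p0, A), (p0, B), (p0, D); in each of them the S-component is accepting too, so the product for L(R) \ L(S) (R-component accepting, S-component rejecting) has no reachable accepting pair and the difference is empty.
Hence every string in L(R) is also in L(S).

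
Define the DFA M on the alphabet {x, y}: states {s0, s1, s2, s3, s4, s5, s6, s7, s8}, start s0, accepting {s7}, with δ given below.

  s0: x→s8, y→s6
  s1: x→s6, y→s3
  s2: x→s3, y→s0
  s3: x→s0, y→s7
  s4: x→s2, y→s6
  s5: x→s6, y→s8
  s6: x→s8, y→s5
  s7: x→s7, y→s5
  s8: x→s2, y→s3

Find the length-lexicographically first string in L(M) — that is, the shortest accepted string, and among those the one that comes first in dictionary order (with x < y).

xyy

A breadth-first search from s0 reaches an accepting state first via the path s0 → s8 → s3 → s7 on input xyy.
No string of length < 3 is accepted (BFS exhausts all shorter strings without reaching an accepting state), and xyy is the lexicographically least accepting string of length 3.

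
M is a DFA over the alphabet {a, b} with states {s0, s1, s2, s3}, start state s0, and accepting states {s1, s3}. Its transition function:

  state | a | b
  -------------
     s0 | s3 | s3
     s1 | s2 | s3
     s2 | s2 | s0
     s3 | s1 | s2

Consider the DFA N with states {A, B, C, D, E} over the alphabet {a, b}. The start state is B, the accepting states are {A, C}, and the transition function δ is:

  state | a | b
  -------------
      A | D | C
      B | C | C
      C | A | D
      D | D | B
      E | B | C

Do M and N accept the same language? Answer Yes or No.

Exploring the product automaton M × N from the start pair (s0, B), following both machines on each input symbol, reaches 4 state pairs: (s0, B), (s3, C), (s1, A), (s2, D).
M accepts in {s1, s3} and N accepts in {A, C}. In every reachable pair the two components are either both accepting — (s3, C), (s1, A) — or both non-accepting, so no string is accepted by exactly one of the machines: L(M) \ L(N) and L(N) \ L(M) are both empty.
Hence every string is accepted by M iff it is accepted by N, and the two languages coincide.

Yes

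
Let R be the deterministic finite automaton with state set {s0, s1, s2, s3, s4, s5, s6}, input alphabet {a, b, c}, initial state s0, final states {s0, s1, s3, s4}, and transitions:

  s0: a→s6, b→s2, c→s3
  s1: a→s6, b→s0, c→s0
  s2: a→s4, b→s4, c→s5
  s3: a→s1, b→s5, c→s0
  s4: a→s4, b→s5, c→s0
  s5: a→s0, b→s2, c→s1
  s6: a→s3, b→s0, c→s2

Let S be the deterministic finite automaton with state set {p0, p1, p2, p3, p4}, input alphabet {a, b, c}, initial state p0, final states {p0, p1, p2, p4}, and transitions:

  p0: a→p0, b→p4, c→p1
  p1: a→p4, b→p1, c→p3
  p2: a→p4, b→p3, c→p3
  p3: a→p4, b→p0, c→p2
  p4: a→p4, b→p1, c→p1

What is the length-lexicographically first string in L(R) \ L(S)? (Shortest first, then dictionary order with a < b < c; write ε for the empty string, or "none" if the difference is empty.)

The string cc is accepted by R but not by S.
No shorter string lies in the difference, and cc is the lexicographically first length-2 string in L(R) \ L(S).

cc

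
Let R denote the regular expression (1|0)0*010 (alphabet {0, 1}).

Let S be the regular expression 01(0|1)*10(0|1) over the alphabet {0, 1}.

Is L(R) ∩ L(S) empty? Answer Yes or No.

Yes

Converting the expression R to a DFA (subset construction, then merging equivalent states) gives the minimal DFA with states {r0, r1, r2, r3, r4, r5}, start state r0, accepting states {r5} and transitions r0: 0→r1, 1→r1; r1: 0→r2, 1→r3; r2: 0→r2, 1→r4; r3: 0→r3, 1→r3; r4: 0→r5, 1→r3; r5: 0→r3, 1→r3.
Converting the expression S to a DFA (subset construction, then merging equivalent states) gives the minimal DFA with states {s0, s1, s2, s3, s4, s5, s6, s7}, start state s0, accepting states {s6, s7} and transitions s0: 0→s1, 1→s2; s1: 0→s2, 1→s3; s2: 0→s2, 1→s2; s3: 0→s3, 1→s4; s4: 0→s5, 1→s4; s5: 0→s6, 1→s7; s6: 0→s3, 1→s4; s7: 0→s5, 1→s4.
Exploring the product automaton R × S from the start pair (r0, s0), following both machines on each input symbol, reaches 12 state pairs: (r0, s0), (r1, s1), (r1, s2), (r2, s2), (r3, s3), (r3, s2), (r4, s2), (r3, s4), (r5, s2), (r3, s5), (r3, s6), (r3, s7).
R accepts in {r5} and S accepts in {s6, s7}; no reachable pair has both components accepting, so no string drives both machines to acceptance simultaneously and L(R) ∩ L(S) = ∅.
So no string is accepted by both, and the intersection is empty.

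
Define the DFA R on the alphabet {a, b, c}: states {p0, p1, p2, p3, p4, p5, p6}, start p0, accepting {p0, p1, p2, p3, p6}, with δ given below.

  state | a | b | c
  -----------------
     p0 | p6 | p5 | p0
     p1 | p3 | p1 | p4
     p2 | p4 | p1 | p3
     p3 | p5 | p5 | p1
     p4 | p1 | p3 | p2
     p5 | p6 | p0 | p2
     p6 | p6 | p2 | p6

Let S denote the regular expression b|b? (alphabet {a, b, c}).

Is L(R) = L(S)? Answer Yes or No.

No

The string a is accepted by R but rejected by S.
So L(R) ≠ L(S).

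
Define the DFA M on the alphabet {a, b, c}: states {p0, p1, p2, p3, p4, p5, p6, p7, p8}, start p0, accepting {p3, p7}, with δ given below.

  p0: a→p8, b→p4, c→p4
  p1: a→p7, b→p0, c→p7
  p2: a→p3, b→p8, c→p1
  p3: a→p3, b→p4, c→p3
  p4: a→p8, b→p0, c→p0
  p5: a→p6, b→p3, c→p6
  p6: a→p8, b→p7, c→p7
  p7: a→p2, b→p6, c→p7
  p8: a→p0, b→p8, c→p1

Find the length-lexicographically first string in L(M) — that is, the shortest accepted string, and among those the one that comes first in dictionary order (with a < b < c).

aca

A breadth-first search from p0 reaches an accepting state first via the path p0 → p8 → p1 → p7 on input aca.
No string of length < 3 is accepted (BFS exhausts all shorter strings without reaching an accepting state), and aca is the lexicographically least accepting string of length 3.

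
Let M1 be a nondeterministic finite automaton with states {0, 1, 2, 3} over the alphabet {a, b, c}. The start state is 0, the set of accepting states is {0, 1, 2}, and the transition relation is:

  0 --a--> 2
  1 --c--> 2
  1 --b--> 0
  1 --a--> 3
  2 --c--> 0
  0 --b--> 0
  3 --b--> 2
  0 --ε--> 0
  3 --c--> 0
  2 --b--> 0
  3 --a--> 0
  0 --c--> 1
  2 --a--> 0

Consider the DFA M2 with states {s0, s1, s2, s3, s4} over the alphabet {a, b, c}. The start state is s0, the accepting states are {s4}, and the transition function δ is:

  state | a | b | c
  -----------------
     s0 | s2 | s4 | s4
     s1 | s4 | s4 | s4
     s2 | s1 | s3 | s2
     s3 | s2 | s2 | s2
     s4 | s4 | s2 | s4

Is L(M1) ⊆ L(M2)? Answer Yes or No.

The empty string ε is in L(M1) but not in L(M2).
So L(M1) ⊄ L(M2).

No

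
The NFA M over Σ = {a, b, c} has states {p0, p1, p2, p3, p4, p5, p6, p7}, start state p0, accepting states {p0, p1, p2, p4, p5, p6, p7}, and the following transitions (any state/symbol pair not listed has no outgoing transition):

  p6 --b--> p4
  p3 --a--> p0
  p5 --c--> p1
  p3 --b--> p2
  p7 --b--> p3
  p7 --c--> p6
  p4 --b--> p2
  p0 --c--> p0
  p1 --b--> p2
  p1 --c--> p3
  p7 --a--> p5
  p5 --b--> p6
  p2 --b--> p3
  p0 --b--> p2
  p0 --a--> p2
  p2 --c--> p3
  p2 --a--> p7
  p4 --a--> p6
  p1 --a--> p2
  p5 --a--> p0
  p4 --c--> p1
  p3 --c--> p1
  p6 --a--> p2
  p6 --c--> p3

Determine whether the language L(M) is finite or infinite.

State p0 is reachable from the start and can reach an accepting state, and it lies on the cycle p0 → p0.
Traversing that cycle any number of times yields accepted strings of unbounded length, so the language is infinite.

infinite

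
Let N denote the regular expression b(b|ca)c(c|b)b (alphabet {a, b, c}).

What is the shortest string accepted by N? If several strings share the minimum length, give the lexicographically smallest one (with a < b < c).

By inspection of the expression, no string of length less than 5 matches, and bbcbb is the lexicographically first match of length 5.

bbcbb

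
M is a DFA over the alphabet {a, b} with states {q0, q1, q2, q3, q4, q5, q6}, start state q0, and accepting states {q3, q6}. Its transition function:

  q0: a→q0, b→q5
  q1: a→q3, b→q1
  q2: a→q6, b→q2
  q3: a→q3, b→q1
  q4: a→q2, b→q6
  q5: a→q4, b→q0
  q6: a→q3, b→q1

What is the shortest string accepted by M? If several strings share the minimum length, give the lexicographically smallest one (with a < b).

bab

A breadth-first search from q0 reaches an accepting state first via the path q0 → q5 → q4 → q6 on input bab.
No string of length < 3 is accepted (BFS exhausts all shorter strings without reaching an accepting state), and bab is the lexicographically least accepting string of length 3.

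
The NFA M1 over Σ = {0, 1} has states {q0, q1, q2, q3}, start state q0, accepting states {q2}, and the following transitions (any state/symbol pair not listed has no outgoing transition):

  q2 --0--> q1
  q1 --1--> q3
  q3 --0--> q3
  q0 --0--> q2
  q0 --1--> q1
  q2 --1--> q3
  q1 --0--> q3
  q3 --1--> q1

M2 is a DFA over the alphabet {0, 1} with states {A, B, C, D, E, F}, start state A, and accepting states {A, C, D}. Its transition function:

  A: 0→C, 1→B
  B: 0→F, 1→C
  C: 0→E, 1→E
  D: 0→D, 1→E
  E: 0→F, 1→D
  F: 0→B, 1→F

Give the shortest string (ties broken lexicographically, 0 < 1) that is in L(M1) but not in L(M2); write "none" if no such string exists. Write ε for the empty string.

Exploring the product automaton M1 × M2 from the start pair (q0, A), following both machines on each input symbol, reaches 12 state pairs: (q0, A), (q2, C), (q1, B), (q1, E), (q3, E), (q3, F), (q3, C), (q3, D), (q1, D), (q3, B), (q1, F), (q1, C).
M1 accepts in {q2} and M2 accepts in {A, C, D}. The reachable pairs whose M1-component is accepting are (q2, C); in each of them the M2-component is accepting too, so the product for L(M1) \ L(M2) (M1-component accepting, M2-component rejecting) has no reachable accepting pair and the difference is empty.
So every string accepted by M1 is also accepted by M2: L(M1) \ L(M2) = ∅ and there is no such string.

none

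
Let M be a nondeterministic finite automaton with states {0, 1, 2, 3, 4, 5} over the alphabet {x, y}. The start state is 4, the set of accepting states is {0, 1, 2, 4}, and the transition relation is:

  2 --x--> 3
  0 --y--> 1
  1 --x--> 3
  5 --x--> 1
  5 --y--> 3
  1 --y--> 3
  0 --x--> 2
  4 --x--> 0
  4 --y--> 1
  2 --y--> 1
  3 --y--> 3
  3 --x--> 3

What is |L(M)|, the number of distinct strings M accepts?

6

The useful subgraph on states {0, 1, 2, 4} is acyclic, so L(M) is finite; the longest accepting path visits 4 useful states, giving maximum string length 3.
Counting accepting paths from 4 by length: 1 of length 0, 2 of length 1, 2 of length 2, 1 of length 3. Total 6.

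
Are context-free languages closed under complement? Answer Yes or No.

CFLs are closed under union, so if they were also closed under complement they would be closed under intersection by De Morgan (L₁ ∩ L₂ is the complement of the union of the complements). But {aⁿbⁿcᵐ} ∩ {aᵐbⁿcⁿ} = {aⁿbⁿcⁿ} is not context-free although both operands are.

No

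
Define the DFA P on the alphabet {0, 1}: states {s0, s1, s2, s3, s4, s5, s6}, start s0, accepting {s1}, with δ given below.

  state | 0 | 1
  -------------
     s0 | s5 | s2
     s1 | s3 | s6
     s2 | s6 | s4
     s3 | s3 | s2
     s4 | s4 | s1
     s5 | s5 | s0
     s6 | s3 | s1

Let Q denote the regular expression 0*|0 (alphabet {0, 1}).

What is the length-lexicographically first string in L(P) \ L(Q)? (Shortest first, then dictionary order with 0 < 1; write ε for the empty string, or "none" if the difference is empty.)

101

The string 101 is accepted by P but not by Q.
No shorter string lies in the difference, and 101 is the lexicographically first length-3 string in L(P) \ L(Q).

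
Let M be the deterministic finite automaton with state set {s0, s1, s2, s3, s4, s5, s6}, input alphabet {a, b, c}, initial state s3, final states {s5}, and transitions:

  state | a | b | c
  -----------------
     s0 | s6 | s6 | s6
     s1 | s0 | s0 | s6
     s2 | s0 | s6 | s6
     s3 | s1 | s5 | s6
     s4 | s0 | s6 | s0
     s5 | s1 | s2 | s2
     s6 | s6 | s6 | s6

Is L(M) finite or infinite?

The useful states (reachable from s3 and able to reach an accepting state) are {s3, s5}.
Restricted to these states the transition graph has no cycle, so every accepting path has bounded length and L is finite.

finite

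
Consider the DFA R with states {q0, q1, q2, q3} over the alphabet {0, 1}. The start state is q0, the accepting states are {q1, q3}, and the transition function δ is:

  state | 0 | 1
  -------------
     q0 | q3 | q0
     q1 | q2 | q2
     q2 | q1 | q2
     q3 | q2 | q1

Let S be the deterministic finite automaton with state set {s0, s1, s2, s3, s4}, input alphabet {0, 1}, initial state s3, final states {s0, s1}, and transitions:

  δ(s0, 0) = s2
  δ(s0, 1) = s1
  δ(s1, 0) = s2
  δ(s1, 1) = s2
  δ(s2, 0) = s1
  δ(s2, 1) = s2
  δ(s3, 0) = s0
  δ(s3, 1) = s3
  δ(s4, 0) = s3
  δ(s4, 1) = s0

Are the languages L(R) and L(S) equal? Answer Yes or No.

Exploring the product automaton R × S from the start pair (q0, s3), following both machines on each input symbol, reaches 4 state pairs: (q0, s3), (q3, s0), (q2, s2), (q1, s1).
R accepts in {q1, q3} and S accepts in {s0, s1}. In every reachable pair the two components are either both accepting — (q3, s0), (q1, s1) — or both non-accepting, so no string is accepted by exactly one of the machines: L(R) \ L(S) and L(S) \ L(R) are both empty.
Hence every string is accepted by R iff it is accepted by S, and the two languages coincide.

Yes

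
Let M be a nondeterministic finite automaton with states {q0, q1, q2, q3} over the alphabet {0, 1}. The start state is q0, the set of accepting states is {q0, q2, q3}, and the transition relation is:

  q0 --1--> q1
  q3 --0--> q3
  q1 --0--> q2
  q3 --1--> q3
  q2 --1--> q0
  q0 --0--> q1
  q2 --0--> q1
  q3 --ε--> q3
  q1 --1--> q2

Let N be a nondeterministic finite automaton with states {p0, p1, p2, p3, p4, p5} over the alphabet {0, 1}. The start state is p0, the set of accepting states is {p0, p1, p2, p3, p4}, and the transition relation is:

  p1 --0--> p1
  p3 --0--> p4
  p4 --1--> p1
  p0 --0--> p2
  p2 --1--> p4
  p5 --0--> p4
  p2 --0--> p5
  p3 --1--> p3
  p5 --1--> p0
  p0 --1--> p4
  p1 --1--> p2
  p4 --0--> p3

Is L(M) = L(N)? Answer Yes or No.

No

The string 00 is accepted by M but rejected by N.
So L(M) ≠ L(N).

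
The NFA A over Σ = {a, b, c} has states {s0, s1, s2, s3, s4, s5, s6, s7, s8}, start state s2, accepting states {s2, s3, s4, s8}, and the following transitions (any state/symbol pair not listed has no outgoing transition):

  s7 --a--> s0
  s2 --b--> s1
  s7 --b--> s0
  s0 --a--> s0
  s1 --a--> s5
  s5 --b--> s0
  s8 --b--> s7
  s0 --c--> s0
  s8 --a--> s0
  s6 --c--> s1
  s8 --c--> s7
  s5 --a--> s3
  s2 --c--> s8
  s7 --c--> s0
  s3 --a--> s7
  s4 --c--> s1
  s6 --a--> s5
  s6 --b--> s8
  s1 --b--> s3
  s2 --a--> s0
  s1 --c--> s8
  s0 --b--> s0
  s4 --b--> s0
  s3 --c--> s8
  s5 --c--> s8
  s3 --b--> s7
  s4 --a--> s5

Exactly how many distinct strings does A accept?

8

The useful subgraph on states {s1, s2, s3, s5, s8} is acyclic, so L(A) is finite; the longest accepting path visits 5 useful states, giving maximum string length 4.
Counting accepting paths from s2 by length: 1 of length 0, 1 of length 1, 2 of length 2, 3 of length 3, 1 of length 4. Total 8.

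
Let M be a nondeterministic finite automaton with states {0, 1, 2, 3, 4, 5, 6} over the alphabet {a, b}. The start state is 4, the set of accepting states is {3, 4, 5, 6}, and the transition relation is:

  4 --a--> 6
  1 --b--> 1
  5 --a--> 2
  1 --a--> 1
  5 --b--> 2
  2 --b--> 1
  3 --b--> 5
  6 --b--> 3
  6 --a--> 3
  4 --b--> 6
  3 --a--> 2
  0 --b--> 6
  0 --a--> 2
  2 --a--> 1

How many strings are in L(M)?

The useful subgraph on states {3, 4, 5, 6} is acyclic, so L(M) is finite; the longest accepting path visits 4 useful states, giving maximum string length 3.
Counting accepting paths from 4 by length: 1 of length 0, 2 of length 1, 4 of length 2, 4 of length 3. Total 11.

11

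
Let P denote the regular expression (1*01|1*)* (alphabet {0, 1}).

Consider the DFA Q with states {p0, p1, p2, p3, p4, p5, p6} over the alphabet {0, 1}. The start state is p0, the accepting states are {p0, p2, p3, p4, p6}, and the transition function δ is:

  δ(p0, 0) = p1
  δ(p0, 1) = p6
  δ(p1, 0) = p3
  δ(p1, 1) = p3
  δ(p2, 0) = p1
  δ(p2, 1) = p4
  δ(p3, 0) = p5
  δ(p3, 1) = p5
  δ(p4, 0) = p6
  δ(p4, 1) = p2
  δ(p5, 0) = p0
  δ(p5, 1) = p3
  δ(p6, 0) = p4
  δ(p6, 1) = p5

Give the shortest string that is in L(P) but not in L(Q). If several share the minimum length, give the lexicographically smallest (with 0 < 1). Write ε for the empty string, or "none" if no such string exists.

The string 11 is accepted by P but not by Q.
No shorter string lies in the difference, and 11 is the lexicographically first length-2 string in L(P) \ L(Q).

11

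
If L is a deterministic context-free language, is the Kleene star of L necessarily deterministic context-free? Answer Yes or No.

No

L = {c aⁿbⁿ : n≥0} ∪ {cc aⁿb²ⁿ : n≥0} is a DCFL (the number of leading c's fixes which ratio the DPDA checks), but L* is not. Every word of L starts with c, so in a factorisation of the string cc aⁱbʲ (i≥1) into words of L each factor begins at one of the two c's: either the whole string is a single word of L (forcing j = 2i), or it splits as c · (c aⁱbʲ) with c ∈ L (take n = 0) and c aⁱbʲ ∈ L (forcing j = i). Thus L* ∩ cca⁺b* = {cc aⁿbⁿ : n≥1} ∪ {cc aⁿb²ⁿ : n≥1}. A DPDA for L* would give one for this intersection with a regular set, and, started from its configuration after reading cc, one for {aⁿbⁿ : n≥1} ∪ {aⁿb²ⁿ : n≥1}, which no deterministic PDA accepts (a DPDA for it would have a single run on aⁿb²ⁿ, accepting after the prefix aⁿbⁿ and accepting again after n more b's; an ordinary PDA that simulates it on a's and b's and, at any moment when it is accepting, may switch to reading only a fresh letter d while feeding each d to the simulation as a b, would accept aⁱbʲdᵏ (k≥1) exactly when both aⁱbʲ and aⁱbʲ⁺ᵏ are in the language, i.e. its language intersected with the regular set a*b*d⁺ would be exactly {aⁿbⁿdⁿ : n≥1} — impossible, since context-free languages are closed under intersection with regular sets and {aⁿbⁿdⁿ} is not context-free). So L* is not a DCFL.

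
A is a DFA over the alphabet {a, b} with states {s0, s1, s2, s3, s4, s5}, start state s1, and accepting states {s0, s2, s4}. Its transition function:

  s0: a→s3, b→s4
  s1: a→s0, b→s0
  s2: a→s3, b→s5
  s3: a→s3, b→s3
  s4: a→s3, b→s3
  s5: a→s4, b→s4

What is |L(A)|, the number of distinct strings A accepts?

The useful subgraph on states {s0, s1, s4} is acyclic, so L(A) is finite; the longest accepting path visits 3 useful states, giving maximum string length 2.
Counting accepting paths from s1 by length: 2 of length 1, 2 of length 2. Total 4.

4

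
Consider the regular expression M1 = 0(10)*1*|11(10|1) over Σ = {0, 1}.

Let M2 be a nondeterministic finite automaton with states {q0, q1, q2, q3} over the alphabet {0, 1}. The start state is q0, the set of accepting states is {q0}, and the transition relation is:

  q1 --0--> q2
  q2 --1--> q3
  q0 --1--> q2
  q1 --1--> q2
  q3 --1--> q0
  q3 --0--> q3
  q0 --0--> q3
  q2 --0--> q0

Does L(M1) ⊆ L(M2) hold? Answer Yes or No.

The string 0 is in L(M1) but not in L(M2).
So L(M1) ⊄ L(M2).

No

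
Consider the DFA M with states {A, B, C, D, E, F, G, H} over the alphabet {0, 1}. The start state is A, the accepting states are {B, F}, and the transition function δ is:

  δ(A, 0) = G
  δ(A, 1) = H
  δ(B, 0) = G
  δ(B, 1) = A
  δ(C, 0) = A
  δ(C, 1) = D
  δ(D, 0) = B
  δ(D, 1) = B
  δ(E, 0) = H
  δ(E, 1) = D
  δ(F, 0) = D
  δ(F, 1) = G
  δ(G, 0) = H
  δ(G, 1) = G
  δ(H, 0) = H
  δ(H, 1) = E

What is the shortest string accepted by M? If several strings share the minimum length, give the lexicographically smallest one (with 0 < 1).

A breadth-first search from A reaches an accepting state first via the path A → H → E → D → B on input 1110.
No string of length < 4 is accepted (BFS exhausts all shorter strings without reaching an accepting state), and 1110 is the lexicographically least accepting string of length 4.

1110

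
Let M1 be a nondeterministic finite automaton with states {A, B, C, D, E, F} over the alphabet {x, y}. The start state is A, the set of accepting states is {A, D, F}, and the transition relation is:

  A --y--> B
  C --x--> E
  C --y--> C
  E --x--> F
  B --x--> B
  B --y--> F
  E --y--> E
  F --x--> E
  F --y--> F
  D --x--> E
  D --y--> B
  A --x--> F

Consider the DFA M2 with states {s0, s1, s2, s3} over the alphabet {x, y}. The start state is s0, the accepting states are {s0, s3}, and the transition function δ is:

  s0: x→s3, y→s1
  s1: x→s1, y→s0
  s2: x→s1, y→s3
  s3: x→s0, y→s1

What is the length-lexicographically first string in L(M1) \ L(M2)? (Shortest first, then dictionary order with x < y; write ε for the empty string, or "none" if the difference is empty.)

xy

The string xy is accepted by M1 but not by M2.
No shorter string lies in the difference, and xy is the lexicographically first length-2 string in L(M1) \ L(M2).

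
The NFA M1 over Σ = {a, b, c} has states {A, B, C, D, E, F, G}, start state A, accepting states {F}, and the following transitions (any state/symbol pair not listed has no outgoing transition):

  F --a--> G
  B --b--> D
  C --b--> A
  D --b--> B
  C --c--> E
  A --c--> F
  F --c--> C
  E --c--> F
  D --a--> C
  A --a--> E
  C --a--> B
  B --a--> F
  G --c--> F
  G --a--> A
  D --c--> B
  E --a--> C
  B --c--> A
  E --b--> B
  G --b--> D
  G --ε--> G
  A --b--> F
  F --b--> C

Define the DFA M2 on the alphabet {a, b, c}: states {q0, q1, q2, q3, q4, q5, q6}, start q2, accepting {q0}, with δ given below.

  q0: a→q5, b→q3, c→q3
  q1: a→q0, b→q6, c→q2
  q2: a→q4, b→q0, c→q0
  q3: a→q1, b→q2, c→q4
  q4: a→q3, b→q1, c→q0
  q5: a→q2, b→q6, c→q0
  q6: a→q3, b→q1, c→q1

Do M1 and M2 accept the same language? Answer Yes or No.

Yes

Exploring the product automaton M1 × M2 from the start pair (A, q2), following both machines on each input symbol, reaches 7 state pairs: (A, q2), (E, q4), (F, q0), (C, q3), (B, q1), (G, q5), (D, q6).
M1 accepts in {F} and M2 accepts in {q0}. In every reachable pair the two components are either both accepting — (F, q0) — or both non-accepting, so no string is accepted by exactly one of the machines: L(M1) \ L(M2) and L(M2) \ L(M1) are both empty.
Hence every string is accepted by M1 iff it is accepted by M2, and the two languages coincide.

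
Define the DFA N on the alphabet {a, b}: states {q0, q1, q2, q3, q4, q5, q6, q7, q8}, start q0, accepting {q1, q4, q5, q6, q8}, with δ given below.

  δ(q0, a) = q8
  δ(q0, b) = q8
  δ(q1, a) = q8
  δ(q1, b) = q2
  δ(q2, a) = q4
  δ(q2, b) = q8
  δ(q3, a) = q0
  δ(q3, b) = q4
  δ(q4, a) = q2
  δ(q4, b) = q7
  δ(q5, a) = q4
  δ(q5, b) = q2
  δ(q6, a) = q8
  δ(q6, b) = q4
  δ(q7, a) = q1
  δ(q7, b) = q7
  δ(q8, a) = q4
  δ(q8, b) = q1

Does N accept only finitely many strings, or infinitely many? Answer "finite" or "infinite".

State q8 is reachable from the start and can reach an accepting state, and it lies on the cycle q8 → q1 → q8.
Traversing that cycle any number of times yields accepted strings of unbounded length, so the language is infinite.

infinite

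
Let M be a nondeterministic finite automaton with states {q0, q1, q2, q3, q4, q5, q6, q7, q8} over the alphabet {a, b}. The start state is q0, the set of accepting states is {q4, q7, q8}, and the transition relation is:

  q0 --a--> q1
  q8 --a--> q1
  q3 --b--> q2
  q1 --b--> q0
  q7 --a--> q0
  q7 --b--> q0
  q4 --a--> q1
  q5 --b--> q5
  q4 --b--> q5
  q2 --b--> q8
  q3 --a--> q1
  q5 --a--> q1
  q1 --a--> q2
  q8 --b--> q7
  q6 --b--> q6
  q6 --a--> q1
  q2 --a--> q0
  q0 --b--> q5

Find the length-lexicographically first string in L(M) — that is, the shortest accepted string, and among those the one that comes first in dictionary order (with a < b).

A breadth-first search from q0 reaches an accepting state first via the path q0 → q1 → q2 → q8 on input aab.
No string of length < 3 is accepted (BFS exhausts all shorter strings without reaching an accepting state), and aab is the lexicographically least accepting string of length 3.

aab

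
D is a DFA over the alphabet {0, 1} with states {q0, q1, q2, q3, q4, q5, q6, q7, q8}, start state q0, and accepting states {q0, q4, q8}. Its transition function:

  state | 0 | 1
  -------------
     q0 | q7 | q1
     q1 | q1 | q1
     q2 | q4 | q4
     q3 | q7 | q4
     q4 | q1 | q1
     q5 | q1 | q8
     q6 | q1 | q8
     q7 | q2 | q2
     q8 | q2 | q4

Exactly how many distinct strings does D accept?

5

The useful subgraph on states {q0, q2, q4, q7} is acyclic, so L(D) is finite; the longest accepting path visits 4 useful states, giving maximum string length 3.
Counting accepting paths from q0 by length: 1 of length 0, 4 of length 3. Total 5.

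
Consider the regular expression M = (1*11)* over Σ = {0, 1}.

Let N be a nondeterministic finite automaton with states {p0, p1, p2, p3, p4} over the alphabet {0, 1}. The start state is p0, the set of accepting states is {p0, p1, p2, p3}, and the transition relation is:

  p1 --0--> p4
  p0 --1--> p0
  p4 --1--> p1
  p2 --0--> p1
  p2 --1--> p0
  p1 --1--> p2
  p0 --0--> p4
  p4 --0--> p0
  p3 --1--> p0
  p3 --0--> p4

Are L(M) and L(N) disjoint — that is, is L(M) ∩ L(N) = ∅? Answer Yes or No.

No

The empty string ε is accepted by both M and N.
Hence L(M) ∩ L(N) ≠ ∅.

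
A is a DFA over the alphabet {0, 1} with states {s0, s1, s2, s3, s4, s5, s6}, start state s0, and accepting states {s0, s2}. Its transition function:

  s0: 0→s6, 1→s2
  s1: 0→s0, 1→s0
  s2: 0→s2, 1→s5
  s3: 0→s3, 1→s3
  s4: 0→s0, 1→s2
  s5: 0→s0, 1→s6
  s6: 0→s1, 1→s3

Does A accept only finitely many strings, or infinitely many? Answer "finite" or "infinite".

State s2 is reachable from the start and can reach an accepting state, and it lies on the cycle s2 → s2.
Traversing that cycle any number of times yields accepted strings of unbounded length, so the language is infinite.

infinite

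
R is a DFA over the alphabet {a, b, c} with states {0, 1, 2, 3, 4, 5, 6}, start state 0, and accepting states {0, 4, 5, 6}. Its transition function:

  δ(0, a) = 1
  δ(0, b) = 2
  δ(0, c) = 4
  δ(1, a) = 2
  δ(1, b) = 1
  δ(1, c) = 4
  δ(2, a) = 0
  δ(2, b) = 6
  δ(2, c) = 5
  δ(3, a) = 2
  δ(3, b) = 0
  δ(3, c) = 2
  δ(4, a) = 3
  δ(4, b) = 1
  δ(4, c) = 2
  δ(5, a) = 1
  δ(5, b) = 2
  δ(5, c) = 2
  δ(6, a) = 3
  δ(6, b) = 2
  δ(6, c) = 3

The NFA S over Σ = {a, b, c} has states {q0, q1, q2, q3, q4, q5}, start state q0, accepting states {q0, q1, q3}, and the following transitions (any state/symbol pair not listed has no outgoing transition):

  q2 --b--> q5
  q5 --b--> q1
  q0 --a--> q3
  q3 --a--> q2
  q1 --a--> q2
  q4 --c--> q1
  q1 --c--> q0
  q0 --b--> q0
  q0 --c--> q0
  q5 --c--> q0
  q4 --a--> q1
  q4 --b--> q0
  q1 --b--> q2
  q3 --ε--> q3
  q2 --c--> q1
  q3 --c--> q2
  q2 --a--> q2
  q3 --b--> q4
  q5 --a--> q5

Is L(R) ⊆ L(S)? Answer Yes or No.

The string ac is in L(R) but not in L(S).
So L(R) ⊄ L(S).

No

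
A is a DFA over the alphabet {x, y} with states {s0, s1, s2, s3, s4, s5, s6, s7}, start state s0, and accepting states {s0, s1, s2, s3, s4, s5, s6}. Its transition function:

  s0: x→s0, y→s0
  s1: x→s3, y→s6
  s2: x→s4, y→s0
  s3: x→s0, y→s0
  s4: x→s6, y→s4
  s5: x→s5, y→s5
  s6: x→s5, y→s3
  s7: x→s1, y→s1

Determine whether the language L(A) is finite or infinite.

infinite

State s0 is reachable from the start and can reach an accepting state, and it lies on the cycle s0 → s0.
Traversing that cycle any number of times yields accepted strings of unbounded length, so the language is infinite.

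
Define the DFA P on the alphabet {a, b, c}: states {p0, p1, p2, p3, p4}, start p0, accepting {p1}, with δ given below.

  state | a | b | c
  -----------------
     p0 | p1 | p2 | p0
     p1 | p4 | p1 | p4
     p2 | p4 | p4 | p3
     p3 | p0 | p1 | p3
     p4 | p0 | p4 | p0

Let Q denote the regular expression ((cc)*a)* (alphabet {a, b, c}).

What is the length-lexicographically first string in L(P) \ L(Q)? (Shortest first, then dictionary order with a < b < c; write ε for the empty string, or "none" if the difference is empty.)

ab

The string ab is accepted by P but not by Q.
No shorter string lies in the difference, and ab is the lexicographically first length-2 string in L(P) \ L(Q).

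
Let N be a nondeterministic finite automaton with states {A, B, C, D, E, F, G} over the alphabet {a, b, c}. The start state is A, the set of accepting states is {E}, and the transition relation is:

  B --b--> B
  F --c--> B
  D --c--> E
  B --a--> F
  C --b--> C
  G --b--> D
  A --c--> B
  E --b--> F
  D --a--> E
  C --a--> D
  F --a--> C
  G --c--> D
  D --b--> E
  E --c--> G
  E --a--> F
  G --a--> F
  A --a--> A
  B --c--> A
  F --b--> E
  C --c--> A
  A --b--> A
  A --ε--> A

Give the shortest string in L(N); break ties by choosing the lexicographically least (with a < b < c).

cab

A breadth-first search from A reaches an accepting state first via the path A → B → F → E on input cab.
No string of length < 3 is accepted (BFS exhausts all shorter strings without reaching an accepting state), and cab is the lexicographically least accepting string of length 3.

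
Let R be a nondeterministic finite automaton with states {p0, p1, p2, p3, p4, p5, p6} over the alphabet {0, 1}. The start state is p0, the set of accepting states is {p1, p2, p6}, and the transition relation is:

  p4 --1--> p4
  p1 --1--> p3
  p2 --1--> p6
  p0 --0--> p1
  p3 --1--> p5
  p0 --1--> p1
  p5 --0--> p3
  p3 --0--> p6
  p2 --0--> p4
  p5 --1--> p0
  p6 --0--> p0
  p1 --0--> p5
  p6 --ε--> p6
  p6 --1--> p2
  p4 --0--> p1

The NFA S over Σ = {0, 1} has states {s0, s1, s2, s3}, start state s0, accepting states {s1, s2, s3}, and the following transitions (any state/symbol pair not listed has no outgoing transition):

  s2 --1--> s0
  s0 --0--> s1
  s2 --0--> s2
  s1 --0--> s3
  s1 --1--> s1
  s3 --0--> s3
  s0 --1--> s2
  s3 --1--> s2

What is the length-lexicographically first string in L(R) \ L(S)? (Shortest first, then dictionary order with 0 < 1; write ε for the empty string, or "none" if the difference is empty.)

The string 0011 is accepted by R but not by S.
No shorter string lies in the difference, and 0011 is the lexicographically first length-4 string in L(R) \ L(S).

0011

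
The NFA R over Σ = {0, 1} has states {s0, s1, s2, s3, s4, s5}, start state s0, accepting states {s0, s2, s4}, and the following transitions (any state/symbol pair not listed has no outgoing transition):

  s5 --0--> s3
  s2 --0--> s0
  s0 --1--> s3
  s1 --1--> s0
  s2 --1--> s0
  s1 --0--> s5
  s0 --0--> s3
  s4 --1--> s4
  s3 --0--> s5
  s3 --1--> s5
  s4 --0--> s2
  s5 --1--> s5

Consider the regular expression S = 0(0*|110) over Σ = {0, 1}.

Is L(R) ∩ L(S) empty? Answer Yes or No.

Converting the expression S to a DFA (subset construction, then merging equivalent states) gives the minimal DFA with states {r0, r1, r2, r3, r4, r5, r6}, start state r0, accepting states {r1, r3, r6} and transitions r0: 0→r1, 1→r2; r1: 0→r3, 1→r4; r2: 0→r2, 1→r2; r3: 0→r3, 1→r2; r4: 0→r2, 1→r5; r5: 0→r6, 1→r2; r6: 0→r2, 1→r2.
Exploring the product automaton R × S from the start pair (s0, r0), following both machines on each input symbol, reaches 9 state pairs: (s0, r0), (s3, r1), (s3, r2), (s5, r3), (s5, r4), (s5, r2), (s3, r3), (s5, r5), (s3, r6).
R accepts in {s0, s2, s4} and S accepts in {r1, r3, r6}; no reachable pair has both components accepting, so no string drives both machines to acceptance simultaneously and L(R) ∩ L(S) = ∅.
So no string is accepted by both, and the intersection is empty.

Yes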